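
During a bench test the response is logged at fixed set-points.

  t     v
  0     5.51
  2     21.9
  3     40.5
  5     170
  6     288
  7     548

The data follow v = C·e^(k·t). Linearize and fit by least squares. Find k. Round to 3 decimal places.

Taking logs, ln v = k·t + ln C, so regress ln v on t.
Σt = 23.0000, Σ(t)² = 123.0000, Σln v = 25.5994, Σt·ln v = 121.0776.
Equations: 123.0000·k + 23.0000·ln C = 121.0776;  23.0000·k + 6·ln C = 25.5994.
Δ = 123.0000·6 − (23.0000)² = 209.0000; k = (121.0776·6 − 23.0000·25.5994)/209.0000 = 0.65875, ln C = (123.0000·25.5994 − 23.0000·121.0776)/209.0000 = 1.74134.

k = 0.659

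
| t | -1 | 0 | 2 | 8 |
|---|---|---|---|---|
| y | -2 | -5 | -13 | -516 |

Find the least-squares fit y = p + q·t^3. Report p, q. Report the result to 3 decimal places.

Normal-equation sums: Σ1 = 4, Σt^3 = 519, Σt^3·t^3 = 262209.
And Σy = -536, Σt^3·y = -264294.
Normal equations: [[4, 519]; [519, 262209]]·[p, q]ᵀ = [-536, -264294]ᵀ.
Δ = 4·262209 − 519² = 779475.
p = ((-536)·262209 − 519·(-264294))/779475 = -1125146/259825; q = (4·(-264294) − 519·(-536))/779475 = -259664/259825.

p = -4.330, q = -0.999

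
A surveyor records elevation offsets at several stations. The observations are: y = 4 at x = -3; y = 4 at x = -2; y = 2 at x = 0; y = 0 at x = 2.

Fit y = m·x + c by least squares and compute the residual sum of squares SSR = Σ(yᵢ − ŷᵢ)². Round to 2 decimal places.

Forming AᵀA = [[17, -3]; [-3, 4]] and Aᵀy = [-20, 10]ᵀ gives AᵀA·[m, c]ᵀ = Aᵀy.
Determinant 17·4 − (-3)² = 59.
m = ((-20)·4 − (-3)·10)/59 = -50/59; c = (17·10 − (-3)·(-20))/59 = 110/59.
Residuals: -24/59, 26/59, 8/59, -10/59; SSR = 24/59.

SSR = 0.41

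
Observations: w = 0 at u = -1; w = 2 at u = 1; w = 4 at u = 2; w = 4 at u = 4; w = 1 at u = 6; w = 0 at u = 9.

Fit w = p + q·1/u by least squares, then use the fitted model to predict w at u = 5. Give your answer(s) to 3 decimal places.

AᵀA·[p, q]ᵀ = Aᵀw reads: 6·p + (37/36)·q = 11;  (37/36)·p + (3049/1296)·q = 31/6.
(Σ1 = 6, Σ1/u = 37/36, Σ1/u·1/u = 3049/1296, Σw = 11, Σ1/u·w = 31/6.)
det = 6·(3049/1296) − (37/36)² = 16925/1296.
p = (11·(3049/1296) − (37/36)·(31/6))/(16925/1296) = 26657/16925; q = (6·(31/6) − (37/36)·11)/(16925/1296) = 25524/16925.
At u = 5: ŵ = (26657/16925)·(1) + (25524/16925)·(1/5) = 158809/84625.

ŵ = 1.877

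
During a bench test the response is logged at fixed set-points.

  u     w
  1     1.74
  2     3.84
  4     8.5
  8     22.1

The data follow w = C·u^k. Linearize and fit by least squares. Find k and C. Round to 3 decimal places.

k = 1.215, C = 1.683

Taking logs, ln w = k·ln u + ln C, so regress ln w on ln u.
Over the data: Σln u = 4.1589, Σ(ln u)² = 6.7263, Σln w = 7.1350, Σln u·ln w = 10.3364.
Normal system: [[6.7263, 4.1589]; [4.1589, 4]]·[k, ln C]ᵀ = [10.3364, 7.1350]ᵀ.
Solving (det = 9.6091): k = 1.21470, ln C = 0.52080, so C = exp(0.52080) = 1.68337.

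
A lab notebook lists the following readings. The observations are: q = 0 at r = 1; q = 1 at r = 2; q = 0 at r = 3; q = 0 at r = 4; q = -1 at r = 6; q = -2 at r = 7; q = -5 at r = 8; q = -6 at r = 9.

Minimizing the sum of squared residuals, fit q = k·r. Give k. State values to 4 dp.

k = -0.4308

The normal equations are: 260·k = -112.
k = (-112)/260 = -0.430769.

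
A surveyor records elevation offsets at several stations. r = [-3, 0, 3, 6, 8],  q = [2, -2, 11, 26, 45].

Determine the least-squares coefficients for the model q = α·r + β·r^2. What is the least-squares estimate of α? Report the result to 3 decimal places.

Forming MᵀM = [[118, 728]; [728, 5554]] and Mᵀq = [543, 3933]ᵀ gives MᵀM·[α, β]ᵀ = Mᵀq.
det = 118·5554 − 728² = 125388.
α = (543·5554 − 728·3933)/125388 = 25433/20898; β = (118·3933 − 728·543)/125388 = 11465/20898.

α = 1.217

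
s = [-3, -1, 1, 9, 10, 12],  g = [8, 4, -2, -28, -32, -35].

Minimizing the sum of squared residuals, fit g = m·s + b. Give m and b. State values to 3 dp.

m = -3.045, b = 0.045

Compute the Gram sums: Σs·s = 336, Σs = 28, Σ1 = 6.
Right-hand side: Σs·g = -1022, Σg = -85.
Δ = 336·6 − 28² = 1232.
m = ((-1022)·6 − 28·(-85))/1232 = -67/22; b = (336·(-85) − 28·(-1022))/1232 = 1/22.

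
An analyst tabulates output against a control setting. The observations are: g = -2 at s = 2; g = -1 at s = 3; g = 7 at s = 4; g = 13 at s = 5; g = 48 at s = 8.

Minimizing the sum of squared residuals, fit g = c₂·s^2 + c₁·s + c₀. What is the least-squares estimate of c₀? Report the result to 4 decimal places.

Entries of XᵀX: Σs^2·s^2 = 5074, Σs^2·s = 736, Σs^2 = 118, Σs·s = 118, Σs = 22, Σ1 = 5.
Moment sums: Σs^2·g = 3492, Σs·g = 470, Σg = 65.
Row-reducing yields c₂ = 289/273, c₁ = -586/273, c₀ = -33/13.

c₀ = -2.5385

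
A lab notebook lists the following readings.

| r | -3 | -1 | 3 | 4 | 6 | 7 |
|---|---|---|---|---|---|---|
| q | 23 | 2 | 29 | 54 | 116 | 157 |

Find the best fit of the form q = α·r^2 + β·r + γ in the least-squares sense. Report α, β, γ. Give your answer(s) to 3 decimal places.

From the data, Σr^2·r^2 = 4116, Σr^2·r = 622, Σr^2 = 120, Σr·r = 120, Σr = 16, Σ1 = 6.
Right-hand side: Σr^2·q = 13203, Σr·q = 2027, Σq = 381.
MᵀM·[α, β, γ]ᵀ = Mᵀq becomes [[4116, 622, 120]; [622, 120, 16]; [120, 16, 6]]·[α, β, γ]ᵀ = [13203, 2027, 381]ᵀ.
Row-reducing yields α = 12643/4150, β = 4881/4150, γ = -2351/4150.

α = 3.047, β = 1.176, γ = -0.567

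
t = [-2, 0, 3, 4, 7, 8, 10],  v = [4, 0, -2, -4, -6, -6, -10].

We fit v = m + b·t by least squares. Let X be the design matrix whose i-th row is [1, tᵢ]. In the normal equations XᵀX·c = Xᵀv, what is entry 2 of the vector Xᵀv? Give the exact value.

Entry 2 ↔ basis t, so (Xᵀv)_{2} = Σᵢ (t)·vᵢ = (-2)·(4) + (0)·(0) + (3)·(-2) + (4)·(-4) + (7)·(-6) + (8)·(-6) + (10)·(-10) = -220.

-220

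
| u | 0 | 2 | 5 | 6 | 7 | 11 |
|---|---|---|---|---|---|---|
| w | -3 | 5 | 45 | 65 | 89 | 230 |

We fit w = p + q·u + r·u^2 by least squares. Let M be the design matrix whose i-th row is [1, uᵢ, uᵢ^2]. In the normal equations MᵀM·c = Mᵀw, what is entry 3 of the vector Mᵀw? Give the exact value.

Entry 3 ↔ basis u^2, so (Mᵀw)_{3} = Σᵢ (u^2)·wᵢ = (0)·(-3) + (4)·(5) + (25)·(45) + (36)·(65) + (49)·(89) + (121)·(230) = 35676.

35676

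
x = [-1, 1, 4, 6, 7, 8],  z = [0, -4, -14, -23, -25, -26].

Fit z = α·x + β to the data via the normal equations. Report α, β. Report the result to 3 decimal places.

α = -3.146, β = -2.225

MᵀM·[α, β]ᵀ = Mᵀz reads: 167·α + 25·β = -581;  25·α + 6·β = -92.
(Σx·x = 167, Σx = 25, Σ1 = 6, Σx·z = -581, Σz = -92.)
Δ = 167·6 − 25² = 377.
α = ((-581)·6 − 25·(-92))/377 = -1186/377; β = (167·(-92) − 25·(-581))/377 = -839/377.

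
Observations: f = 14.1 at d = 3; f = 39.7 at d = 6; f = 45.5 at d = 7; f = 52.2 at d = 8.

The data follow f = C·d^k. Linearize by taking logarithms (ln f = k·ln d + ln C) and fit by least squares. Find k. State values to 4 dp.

k = 1.3621

Linearized form: ln f = k·ln d + ln C. From the 4 transformed points,
Σln d = 6.9157, Σ(ln d)² = 12.5280, Σln f = 14.1003, Σln d·ln f = 25.1565.
Equations: 12.5280·k + 6.9157·ln C = 25.1565;  6.9157·k + 4·ln C = 14.1003.
Slope k = (n·Σln d·ln f − Σln d·Σln f)/(n·Σ(ln d)² − (Σln d)²) = (4·25.1565 − 6.9157·14.1003)/2.2847 = 1.36212; ln C = (Σln f − k·Σln d)/n = 1.17007.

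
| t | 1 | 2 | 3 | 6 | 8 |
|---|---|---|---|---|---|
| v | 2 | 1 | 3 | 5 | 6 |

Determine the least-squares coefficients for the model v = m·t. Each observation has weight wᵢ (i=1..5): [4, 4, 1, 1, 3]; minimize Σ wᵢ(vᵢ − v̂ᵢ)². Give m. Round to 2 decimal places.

m = 0.77

Forming MᵀWM = [[257]] and MᵀWv = [199]ᵀ gives MᵀWM·[m]ᵀ = MᵀWv.
Hence m = 199 / 257 ≈ 0.774319.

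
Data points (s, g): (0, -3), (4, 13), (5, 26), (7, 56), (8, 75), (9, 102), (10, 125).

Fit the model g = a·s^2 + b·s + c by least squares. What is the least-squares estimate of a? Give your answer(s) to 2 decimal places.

The normal equations are: 23939·a + 2773·b + 335·c = 29164;  2773·a + 335·b + 43·c = 3342;  335·a + 43·b + 7·c = 394.
(Σs^2·s^2 = 23939, Σs^2·s = 2773, Σs^2 = 335, Σs·s = 335, Σs = 43, Σ1 = 7, Σs^2·g = 29164, Σs·g = 3342, Σg = 394.)
Solving the 3×3 system (Gaussian elimination) gives a = 124702/85449, b = -147059/85449, c = -12141/4069.

a = 1.46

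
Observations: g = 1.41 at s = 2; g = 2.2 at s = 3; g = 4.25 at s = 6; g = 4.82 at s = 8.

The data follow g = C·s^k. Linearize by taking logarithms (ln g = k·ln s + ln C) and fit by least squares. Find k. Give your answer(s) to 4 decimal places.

Let Y = ln g. Fitting Y = k·ln s + ln C by least squares:
AᵀA = [[9.2219, 5.6630]; [5.6630, 4]], rhs = [6.9674, 4.1517]ᵀ  (here Σln s = 5.6630, Σ(ln s)² = 9.2219, Σln g = 4.1517, Σln s·ln g = 6.9674).
Solving (det = 4.8184): k = 0.90454, ln C = -0.24265.

k = 0.9045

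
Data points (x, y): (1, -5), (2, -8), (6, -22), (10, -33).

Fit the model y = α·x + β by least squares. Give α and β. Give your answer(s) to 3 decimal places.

Setting ∂/∂α … = 0 gives: 141·α + 19·β = -483;  19·α + 4·β = -68.
Eliminating β: 4·(row 1) − 19·(row 2) gives 203·α = 4·(-483) − 19·(-68) = -640, so α = -640/203.
Then β = ((-68) − 19·(-640/203))/4 = -411/203.

α = -3.153, β = -2.025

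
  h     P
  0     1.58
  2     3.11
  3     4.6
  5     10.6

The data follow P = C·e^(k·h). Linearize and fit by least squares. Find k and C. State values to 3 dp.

k = 0.381, C = 1.517

With ln Pᵢ as the transformed response and hᵢ as the regressor:
Over the data: Σh = 10.0000, Σ(h)² = 38.0000, Σln P = 5.4790, Σh·ln P = 18.6517.
Normal system: [[38.0000, 10.0000]; [10.0000, 4]]·[k, ln C]ᵀ = [18.6517, 5.4790]ᵀ.
Slope k = (n·Σh·ln P − Σh·Σln P)/(n·Σ(h)² − (Σh)²) = (4·18.6517 − 10.0000·5.4790)/52.0000 = 0.38110; ln C = (Σln P − k·Σh)/n = 0.41699, so C = exp(0.41699) = 1.51739.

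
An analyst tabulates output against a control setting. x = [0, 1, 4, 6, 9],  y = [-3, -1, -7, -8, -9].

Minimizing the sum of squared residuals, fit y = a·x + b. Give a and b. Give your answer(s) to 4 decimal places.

With design matrix M, MᵀM = [[134, 20]; [20, 5]] and Mᵀy = [-158, -28]ᵀ.
Eliminating b: 5·(row 1) − 20·(row 2) gives 270·a = 5·(-158) − 20·(-28) = -230, so a = -23/27.
Then b = ((-28) − 20·(-23/27))/5 = -296/135.

a = -0.8519, b = -2.1926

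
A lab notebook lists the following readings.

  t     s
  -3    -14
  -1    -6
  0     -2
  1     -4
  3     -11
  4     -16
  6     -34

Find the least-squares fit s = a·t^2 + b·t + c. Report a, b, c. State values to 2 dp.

Sums needed: Σt^2·t^2 = 1716, Σt^2·t = 280, Σt^2 = 72, Σt·t = 72, Σt = 10, Σ1 = 7.
And Σt^2·s = -1715, Σt·s = -257, Σs = -87.
Row-reducing yields a = -41693/43604, b = 27701/43604, c = -76333/21802.

a = -0.96, b = 0.64, c = -3.50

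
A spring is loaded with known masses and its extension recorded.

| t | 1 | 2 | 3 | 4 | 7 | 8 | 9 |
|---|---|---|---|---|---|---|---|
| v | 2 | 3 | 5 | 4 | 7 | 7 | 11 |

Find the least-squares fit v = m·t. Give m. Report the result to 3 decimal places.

With design matrix X, XᵀX = [[224]] and Xᵀv = [243]ᵀ.
Hence m = 243 / 224 ≈ 1.08482.

m = 1.085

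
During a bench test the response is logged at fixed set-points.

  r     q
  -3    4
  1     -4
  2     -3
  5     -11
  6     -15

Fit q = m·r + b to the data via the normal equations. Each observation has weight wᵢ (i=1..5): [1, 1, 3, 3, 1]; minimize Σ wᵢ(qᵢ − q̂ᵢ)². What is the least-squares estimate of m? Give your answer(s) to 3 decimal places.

m = -2.056

Setting ∂/∂m … = 0 gives: 133·m + 25·b = -289;  25·m + 9·b = -57.
Eliminating b: 9·(row 1) − 25·(row 2) gives 572·m = 9·(-289) − 25·(-57) = -1176, so m = -294/143.
Then b = ((-57) − 25·(-294/143))/9 = -89/143.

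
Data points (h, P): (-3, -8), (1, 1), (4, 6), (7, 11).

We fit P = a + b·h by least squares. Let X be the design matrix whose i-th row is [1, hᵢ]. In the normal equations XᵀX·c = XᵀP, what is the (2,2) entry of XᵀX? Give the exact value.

Row 2 ↔ basis h, column 2 ↔ basis h, so (XᵀX)_{2,2} = Σᵢ (h)·(h) = (-3)·(-3) + (1)·(1) + (4)·(4) + (7)·(7) = 75.

75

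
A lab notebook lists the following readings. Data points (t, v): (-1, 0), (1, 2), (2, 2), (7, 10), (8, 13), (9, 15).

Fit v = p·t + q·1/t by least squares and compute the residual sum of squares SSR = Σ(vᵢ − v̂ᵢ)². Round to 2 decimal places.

SSR = 4.46

The normal equations are: 200·p + 6·q = 315;  6·p + (583825/254016)·q = 1297/168.
Δ = 200·(583825/254016) − 6² = 13452553/31752.
p = (315·(583825/254016) − 6·(1297/168))/(13452553/31752) = 172138491/107620424; q = (200·(1297/168) − 6·315)/(13452553/31752) = -10984680/13452553.
Residuals: 84261051/107620424, 130979797/107620424, -42548707/53810212, -116211277/107620424, 4117783/13452553, 74824101/107620424; SSR = 480262943/107620424.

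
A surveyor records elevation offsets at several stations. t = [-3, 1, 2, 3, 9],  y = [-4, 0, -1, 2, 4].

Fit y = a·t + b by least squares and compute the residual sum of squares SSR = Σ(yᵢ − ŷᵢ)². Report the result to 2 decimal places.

SSR = 4.09

Compute the Gram sums: Σt·t = 104, Σt = 12, Σ1 = 5.
And Σt·y = 52, Σy = 1.
So MᵀM·[a, b]ᵀ = Mᵀy: [[104, 12]; [12, 5]]·[a, b]ᵀ = [52, 1]ᵀ.
Δ = 104·5 − 12² = 376.
a = (52·5 − 12·1)/376 = 31/47; b = (104·1 − 12·52)/376 = -65/47.
Residuals: -30/47, 34/47, -44/47, 66/47, -26/47; SSR = 192/47.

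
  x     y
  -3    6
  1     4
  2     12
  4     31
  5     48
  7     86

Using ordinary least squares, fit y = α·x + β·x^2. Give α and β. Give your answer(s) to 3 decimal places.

Normal-equation sums: Σx·x = 104, Σx·x^2 = 514, Σx^2·x^2 = 3380.
Moment sums: Σx·y = 976, Σx^2·y = 6016.
So MᵀM·[α, β]ᵀ = Mᵀy: [[104, 514]; [514, 3380]]·[α, β]ᵀ = [976, 6016]ᵀ.
Determinant 104·3380 − 514² = 87324.
α = (976·3380 − 514·6016)/87324 = 51664/21831; β = (104·6016 − 514·976)/87324 = 31000/21831.

α = 2.367, β = 1.420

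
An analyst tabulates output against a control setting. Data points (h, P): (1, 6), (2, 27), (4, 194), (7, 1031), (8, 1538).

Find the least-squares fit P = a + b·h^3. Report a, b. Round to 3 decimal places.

Sums needed: Σ1 = 5, Σh^3 = 928, Σh^3·h^3 = 383954.
Moment sums: ΣP = 2796, Σh^3·P = 1153727.
Normal equations: [[5, 928]; [928, 383954]]·[a, b]ᵀ = [2796, 1153727]ᵀ.
det = 5·383954 − 928² = 1058586.
a = (2796·383954 − 928·1153727)/1058586 = 1438364/529293; b = (5·1153727 − 928·2796)/1058586 = 3173947/1058586.

a = 2.718, b = 2.998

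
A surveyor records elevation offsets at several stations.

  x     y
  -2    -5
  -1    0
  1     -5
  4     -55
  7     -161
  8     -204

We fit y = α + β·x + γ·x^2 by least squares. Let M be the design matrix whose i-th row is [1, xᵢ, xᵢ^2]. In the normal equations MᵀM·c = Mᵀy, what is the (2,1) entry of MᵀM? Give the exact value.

Row 2 ↔ basis x, column 1 ↔ basis 1, so (MᵀM)_{2,1} = Σᵢ x = (-2)·(1) + (-1)·(1) + (1)·(1) + (4)·(1) + (7)·(1) + (8)·(1) = 17.

17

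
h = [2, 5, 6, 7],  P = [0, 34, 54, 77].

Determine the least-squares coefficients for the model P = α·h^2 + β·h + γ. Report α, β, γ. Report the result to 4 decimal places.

Normal-equation sums: Σh^2·h^2 = 4338, Σh^2·h = 692, Σh^2 = 114, Σh·h = 114, Σh = 20, Σ1 = 4.
And Σh^2·P = 6567, Σh·P = 1033, ΣP = 165.
AᵀA·[α, β, γ]ᵀ = AᵀP becomes [[4338, 692, 114]; [692, 114, 20]; [114, 20, 4]]·[α, β, γ]ᵀ = [6567, 1033, 165]ᵀ.
Inverting the 3×3 Gram matrix, [α, β, γ]ᵀ = [727/362, -957/362, -501/181]ᵀ.

α = 2.0083, β = -2.6436, γ = -2.7680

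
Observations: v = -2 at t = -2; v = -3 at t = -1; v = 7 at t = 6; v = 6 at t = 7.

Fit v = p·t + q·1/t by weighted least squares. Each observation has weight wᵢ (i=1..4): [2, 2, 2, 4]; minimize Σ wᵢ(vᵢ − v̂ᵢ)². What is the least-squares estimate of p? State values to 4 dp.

Setting ∂/∂p … = 0 gives: 278·p + 10·q = 266;  10·p + (1163/441)·q = 289/21.
(Σwᵢ·t·t = 278, Σwᵢ·t·1/t = 10, Σwᵢ·1/t·1/t = 1163/441, Σwᵢ·t·v = 266, Σwᵢ·1/t·v = 289/21.)
det = 278·(1163/441) − 10² = 279214/441.
p = (266·(1163/441) − 10·(289/21))/(279214/441) = 124334/139607; q = (278·(289/21) − 10·266)/(279214/441) = 257061/139607.

p = 0.8906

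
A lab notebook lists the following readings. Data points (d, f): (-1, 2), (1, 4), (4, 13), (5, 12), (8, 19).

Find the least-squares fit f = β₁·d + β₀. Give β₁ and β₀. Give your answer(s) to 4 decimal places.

Forming XᵀX = [[107, 17]; [17, 5]] and Xᵀf = [266, 50]ᵀ gives XᵀX·[β₁, β₀]ᵀ = Xᵀf.
det = 107·5 − 17² = 246.
β₁ = (266·5 − 17·50)/246 = 80/41; β₀ = (107·50 − 17·266)/246 = 138/41.

β₁ = 1.9512, β₀ = 3.3659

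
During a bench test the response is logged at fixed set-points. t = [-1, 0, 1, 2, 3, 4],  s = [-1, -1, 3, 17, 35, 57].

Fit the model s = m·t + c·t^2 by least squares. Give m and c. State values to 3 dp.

m = 2.743, c = 2.889

Sums needed: Σt·t = 31, Σt·t^2 = 99, Σt^2·t^2 = 355.
For Xᵀs: Σt·s = 371, Σt^2·s = 1297.
XᵀX·[m, c]ᵀ = Xᵀs becomes [[31, 99]; [99, 355]]·[m, c]ᵀ = [371, 1297]ᵀ.
Δ = 31·355 − 99² = 1204.
m = (371·355 − 99·1297)/1204 = 1651/602; c = (31·1297 − 99·371)/1204 = 1739/602.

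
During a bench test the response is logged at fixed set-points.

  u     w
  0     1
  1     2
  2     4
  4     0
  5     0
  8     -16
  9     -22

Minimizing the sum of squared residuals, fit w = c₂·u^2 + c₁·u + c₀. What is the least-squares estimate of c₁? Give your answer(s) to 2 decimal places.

c₁ = 2.27

Compute the Gram sums: Σu^2·u^2 = 11555, Σu^2·u = 1439, Σu^2 = 191, Σu·u = 191, Σu = 29, Σ1 = 7.
Right-hand side: Σu^2·w = -2788, Σu·w = -316, Σw = -31.
Row-reducing yields c₂ = -18809/34934, c₁ = 79459/34934, c₀ = 14661/17467.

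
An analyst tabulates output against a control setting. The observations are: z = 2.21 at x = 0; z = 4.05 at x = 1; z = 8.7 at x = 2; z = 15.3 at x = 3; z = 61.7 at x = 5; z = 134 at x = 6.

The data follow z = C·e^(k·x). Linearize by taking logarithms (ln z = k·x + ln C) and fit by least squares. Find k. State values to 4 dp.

Linearized form: ln z = k·x + ln C. From the 6 transformed points,
Σx = 17.0000, Σ(x)² = 75.0000, Σln z = 16.1030, Σx·ln z = 63.9074.
Equations: 75.0000·k + 17.0000·ln C = 63.9074;  17.0000·k + 6·ln C = 16.1030.
Δ = 75.0000·6 − (17.0000)² = 161.0000; k = (63.9074·6 − 17.0000·16.1030)/161.0000 = 0.68132, ln C = (75.0000·16.1030 − 17.0000·63.9074)/161.0000 = 0.75342.

k = 0.6813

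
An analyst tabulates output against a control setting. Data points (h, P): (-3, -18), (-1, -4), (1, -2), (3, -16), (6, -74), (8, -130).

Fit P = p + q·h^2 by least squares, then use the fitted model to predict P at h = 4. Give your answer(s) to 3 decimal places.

P̂ = -32.535

Entries of AᵀA: Σ1 = 6, Σh^2 = 120, Σh^2·h^2 = 5556.
And ΣP = -244, Σh^2·P = -11296.
So AᵀA·[p, q]ᵀ = AᵀP: [[6, 120]; [120, 5556]]·[p, q]ᵀ = [-244, -11296]ᵀ.
Determinant 6·5556 − 120² = 18936.
p = ((-244)·5556 − 120·(-11296))/18936 = -2/263; q = (6·(-11296) − 120·(-244))/18936 = -1604/789.
At h = 4: P̂ = (-2/263)·(1) + (-1604/789)·(16) = -25670/789.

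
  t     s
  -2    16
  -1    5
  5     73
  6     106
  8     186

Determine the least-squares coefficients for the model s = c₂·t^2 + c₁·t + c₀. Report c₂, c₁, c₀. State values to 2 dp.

c₂ = 2.94, c₁ = -0.54, c₀ = 2.43

Compute the Gram sums: Σt^2·t^2 = 6034, Σt^2·t = 844, Σt^2 = 130, Σt·t = 130, Σt = 16, Σ1 = 5.
Right-hand side: Σt^2·s = 17614, Σt·s = 2452, Σs = 386.
So AᵀA·[c₂, c₁, c₀]ᵀ = Aᵀs: [[6034, 844, 130]; [844, 130, 16]; [130, 16, 5]]·[c₂, c₁, c₀]ᵀ = [17614, 2452, 386]ᵀ.
Solving the 3×3 system (Gaussian elimination) gives c₂ = 31815/10813, c₁ = -5832/10813, c₀ = 26236/10813.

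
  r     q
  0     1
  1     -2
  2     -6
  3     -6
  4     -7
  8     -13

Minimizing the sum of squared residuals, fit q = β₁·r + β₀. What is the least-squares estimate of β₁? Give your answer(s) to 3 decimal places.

Sums needed: Σr·r = 94, Σr = 18, Σ1 = 6.
Right-hand side: Σr·q = -164, Σq = -33.
Eliminating β₀: 6·(row 1) − 18·(row 2) gives 240·β₁ = 6·(-164) − 18·(-33) = -390, so β₁ = -13/8.
Then β₀ = ((-33) − 18·(-13/8))/6 = -5/8.

β₁ = -1.625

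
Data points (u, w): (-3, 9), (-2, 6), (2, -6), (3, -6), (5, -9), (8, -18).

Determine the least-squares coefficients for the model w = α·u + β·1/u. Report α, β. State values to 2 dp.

α = -2.07, β = -3.42

Setting ∂/∂α … = 0 gives: 115·α + 6·β = -258;  6·α + (11201/14400)·β = -301/20.
Determinant 115·(11201/14400) − 6² = 153943/2880.
α = ((-258)·(11201/14400) − 6·(-301/20))/(153943/2880) = -1589538/769715; β = (115·(-301/20) − 6·(-258))/(153943/2880) = -526320/153943.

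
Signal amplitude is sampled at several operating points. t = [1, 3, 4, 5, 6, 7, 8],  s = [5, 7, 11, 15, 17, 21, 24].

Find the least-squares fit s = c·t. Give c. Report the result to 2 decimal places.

c = 2.93

The normal equations are: 200·c = 586.
(Σt·t = 200, Σt·s = 586.)
c = 586/200 = 2.93.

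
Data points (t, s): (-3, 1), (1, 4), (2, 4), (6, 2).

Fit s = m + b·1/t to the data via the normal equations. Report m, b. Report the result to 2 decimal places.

m = 1.93, b = 2.47

The normal system AᵀA·[m, b]ᵀ = Aᵀs is [[4, 4/3]; [4/3, 25/18]]·[m, b]ᵀ = [11, 6]ᵀ.
det = 4·(25/18) − (4/3)² = 34/9.
m = (11·(25/18) − (4/3)·6)/(34/9) = 131/68; b = (4·6 − (4/3)·11)/(34/9) = 42/17.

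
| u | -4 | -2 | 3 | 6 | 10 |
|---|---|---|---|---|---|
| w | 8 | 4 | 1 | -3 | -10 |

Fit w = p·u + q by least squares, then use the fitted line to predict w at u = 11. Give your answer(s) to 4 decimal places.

ŵ = -9.9238

The normal equations are: 165·p + 13·q = -155;  13·p + 5·q = 0.
Eliminating q: 5·(row 1) − 13·(row 2) gives 656·p = 5·(-155) − 13·0 = -775, so p = -775/656.
Then q = (0 − 13·(-775/656))/5 = 2015/656.
At u = 11: ŵ = (-775/656)·(11) + (2015/656)·(1) = -3255/328.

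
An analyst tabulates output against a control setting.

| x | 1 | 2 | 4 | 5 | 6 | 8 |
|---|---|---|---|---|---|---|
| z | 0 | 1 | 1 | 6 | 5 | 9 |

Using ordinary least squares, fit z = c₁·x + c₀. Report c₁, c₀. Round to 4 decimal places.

AᵀA·[c₁, c₀]ᵀ = Aᵀz reads: 146·c₁ + 26·c₀ = 138;  26·c₁ + 6·c₀ = 22.
Eliminating c₀: 6·(row 1) − 26·(row 2) gives 200·c₁ = 6·138 − 26·22 = 256, so c₁ = 32/25.
Then c₀ = (22 − 26·(32/25))/6 = -47/25.

c₁ = 1.2800, c₀ = -1.8800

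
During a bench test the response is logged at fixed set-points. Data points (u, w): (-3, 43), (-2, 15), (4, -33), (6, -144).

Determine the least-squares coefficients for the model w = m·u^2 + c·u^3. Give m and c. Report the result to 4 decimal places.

With design matrix X, XᵀX = [[1649, 8525]; [8525, 51545]] and Xᵀw = [-5265, -34497]ᵀ.
Determinant 1649·51545 − 8525² = 12322080.
m = ((-5265)·51545 − 8525·(-34497))/12322080 = 126125/68456; c = (1649·(-34497) − 8525·(-5265))/12322080 = -333373/342280.

m = 1.8424, c = -0.9740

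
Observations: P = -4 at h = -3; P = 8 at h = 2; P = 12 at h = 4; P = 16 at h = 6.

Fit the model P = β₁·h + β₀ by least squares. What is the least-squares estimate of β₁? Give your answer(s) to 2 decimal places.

AᵀA·[β₁, β₀]ᵀ = AᵀP reads: 65·β₁ + 9·β₀ = 172;  9·β₁ + 4·β₀ = 32.
(Σh·h = 65, Σh = 9, Σ1 = 4, Σh·P = 172, ΣP = 32.)
Δ = 65·4 − 9² = 179.
β₁ = (172·4 − 9·32)/179 = 400/179; β₀ = (65·32 − 9·172)/179 = 532/179.

β₁ = 2.23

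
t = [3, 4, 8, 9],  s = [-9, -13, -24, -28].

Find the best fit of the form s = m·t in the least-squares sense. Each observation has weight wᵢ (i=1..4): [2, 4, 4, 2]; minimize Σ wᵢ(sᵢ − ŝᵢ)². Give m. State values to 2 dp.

Normal-equation sums: Σwᵢ·t·t = 500.
Right-hand side: Σwᵢ·t·s = -1534.
Hence m = -1534 / 500 ≈ -3.068.

m = -3.07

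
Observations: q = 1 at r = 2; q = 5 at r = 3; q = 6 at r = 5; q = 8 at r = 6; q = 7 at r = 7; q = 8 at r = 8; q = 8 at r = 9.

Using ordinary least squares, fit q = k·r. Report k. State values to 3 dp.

Sums needed: Σr·r = 268.
Moment sums: Σr·q = 280.
AᵀA·[k]ᵀ = Aᵀq becomes [[268]]·[k]ᵀ = [280]ᵀ.
Hence k = 280 / 268 ≈ 1.04478.

k = 1.045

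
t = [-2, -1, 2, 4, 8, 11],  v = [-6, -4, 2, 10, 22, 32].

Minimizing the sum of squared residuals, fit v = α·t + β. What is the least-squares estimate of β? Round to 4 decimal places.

Setting ∂/∂α … = 0 gives: 210·α + 22·β = 588;  22·α + 6·β = 56.
Determinant 210·6 − 22² = 776.
α = (588·6 − 22·56)/776 = 287/97; β = (210·56 − 22·588)/776 = -147/97.

β = -1.5155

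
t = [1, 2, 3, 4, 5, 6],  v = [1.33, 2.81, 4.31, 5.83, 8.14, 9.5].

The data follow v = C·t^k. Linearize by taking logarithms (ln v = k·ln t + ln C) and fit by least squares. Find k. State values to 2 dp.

Taking logs, ln v = k·ln t + ln C, so regress ln v on ln t.
AᵀA = [[9.4099, 6.5793]; [6.5793, 6]], rhs = [12.1736, 8.8904]ᵀ  (here Σln t = 6.5793, Σ(ln t)² = 9.4099, Σln v = 8.8904, Σln t·ln v = 12.1736).
Slope k = (n·Σln t·ln v − Σln t·Σln v)/(n·Σ(ln t)² − (Σln t)²) = (6·12.1736 − 6.5793·8.8904)/13.1729 = 1.10452; ln C = (Σln v − k·Σln t)/n = 0.27059.

k = 1.10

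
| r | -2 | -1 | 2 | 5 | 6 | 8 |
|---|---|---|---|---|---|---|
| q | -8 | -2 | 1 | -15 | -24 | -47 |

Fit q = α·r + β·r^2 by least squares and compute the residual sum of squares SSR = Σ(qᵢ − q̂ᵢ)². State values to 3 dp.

SSR = 2.176

Sums needed: Σr·r = 134, Σr·r^2 = 852, Σr^2·r^2 = 6050.
And Σr·q = -575, Σr^2·q = -4277.
Normal equations: [[134, 852]; [852, 6050]]·[α, β]ᵀ = [-575, -4277]ᵀ.
Eliminating β: 6050·(row 1) − 852·(row 2) gives 84796·α = 6050·(-575) − 852·(-4277) = 165254, so α = 82627/42398.
Then β = ((-4277) − 852·(82627/42398))/6050 = -41609/42398.
Residuals: -3747/21199, 40/43, 21790/21199, -4440/21199, -7695/21199, 4627/21199; SSR = 46137/21199.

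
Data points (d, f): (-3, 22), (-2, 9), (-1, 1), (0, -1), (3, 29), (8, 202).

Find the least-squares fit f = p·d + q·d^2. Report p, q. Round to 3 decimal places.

p = 1.385, q = 2.977

XᵀX·[p, q]ᵀ = Xᵀf reads: 87·p + 503·q = 1618;  503·p + 4275·q = 13424.
(Σd·d = 87, Σd·d^2 = 503, Σd^2·d^2 = 4275, Σd·f = 1618, Σd^2·f = 13424.)
Determinant 87·4275 − 503² = 118916.
p = (1618·4275 − 503·13424)/118916 = 82339/59458; q = (87·13424 − 503·1618)/118916 = 177017/59458.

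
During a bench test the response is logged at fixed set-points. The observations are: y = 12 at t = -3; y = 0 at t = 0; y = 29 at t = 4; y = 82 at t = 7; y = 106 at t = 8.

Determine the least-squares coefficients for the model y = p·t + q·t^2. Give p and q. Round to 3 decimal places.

Forming MᵀM = [[138, 892]; [892, 6834]] and Mᵀy = [1502, 11374]ᵀ gives MᵀM·[p, q]ᵀ = Mᵀy.
Δ = 138·6834 − 892² = 147428.
p = (1502·6834 − 892·11374)/147428 = 29765/36857; q = (138·11374 − 892·1502)/147428 = 57457/36857.

p = 0.808, q = 1.559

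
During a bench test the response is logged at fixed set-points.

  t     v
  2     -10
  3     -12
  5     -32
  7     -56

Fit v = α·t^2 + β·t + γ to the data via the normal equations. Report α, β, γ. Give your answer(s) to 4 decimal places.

With design matrix M, MᵀM = [[3123, 503, 87]; [503, 87, 17]; [87, 17, 4]] and Mᵀv = [-3692, -608, -110]ᵀ.
Inverting the 3×3 Gram matrix, [α, β, γ]ᵀ = [-223/199, 119/199, -1128/199]ᵀ.

α = -1.1206, β = 0.5980, γ = -5.6683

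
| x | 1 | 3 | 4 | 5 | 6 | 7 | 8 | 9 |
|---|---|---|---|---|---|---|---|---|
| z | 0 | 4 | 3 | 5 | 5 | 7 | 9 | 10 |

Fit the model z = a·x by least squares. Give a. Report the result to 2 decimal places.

Forming AᵀA = [[281]] and Aᵀz = [290]ᵀ gives AᵀA·[a]ᵀ = Aᵀz.
Hence a = 290 / 281 ≈ 1.03203.

a = 1.03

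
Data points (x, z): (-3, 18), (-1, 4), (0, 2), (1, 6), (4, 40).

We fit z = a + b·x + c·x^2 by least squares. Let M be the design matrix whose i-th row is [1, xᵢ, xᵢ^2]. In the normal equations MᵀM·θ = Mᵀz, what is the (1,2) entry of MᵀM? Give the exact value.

Row 1 ↔ basis 1, column 2 ↔ basis x, so (MᵀM)_{1,2} = Σᵢ x = (1)·(-3) + (1)·(-1) + (1)·(0) + (1)·(1) + (1)·(4) = 1.

1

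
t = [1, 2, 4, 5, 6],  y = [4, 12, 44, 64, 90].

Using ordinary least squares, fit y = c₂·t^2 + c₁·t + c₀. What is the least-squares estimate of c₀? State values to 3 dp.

c₀ = -1.364

The normal equations are: 2194·c₂ + 414·c₁ + 82·c₀ = 5596;  414·c₂ + 82·c₁ + 18·c₀ = 1064;  82·c₂ + 18·c₁ + 5·c₀ = 214.
(Σt^2·t^2 = 2194, Σt^2·t = 414, Σt^2 = 82, Σt·t = 82, Σt = 18, Σ1 = 5, Σt^2·y = 5596, Σt·y = 1064, Σy = 214.)
Solving the 3×3 system (Gaussian elimination) gives c₂ = 629/308, c₁ = 83/28, c₀ = -15/11.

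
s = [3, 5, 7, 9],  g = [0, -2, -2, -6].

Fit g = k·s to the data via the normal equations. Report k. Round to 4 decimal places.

k = -0.4756

From the data, Σs·s = 164.
And Σs·g = -78.
k = (-78)/164 = -0.47561.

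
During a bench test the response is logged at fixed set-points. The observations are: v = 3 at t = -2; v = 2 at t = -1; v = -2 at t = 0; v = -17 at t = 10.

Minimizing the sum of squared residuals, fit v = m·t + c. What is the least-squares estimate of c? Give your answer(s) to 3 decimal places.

c = -0.604

With design matrix X, XᵀX = [[105, 7]; [7, 4]] and Xᵀv = [-178, -14]ᵀ.
Determinant 105·4 − 7² = 371.
m = ((-178)·4 − 7·(-14))/371 = -614/371; c = (105·(-14) − 7·(-178))/371 = -32/53.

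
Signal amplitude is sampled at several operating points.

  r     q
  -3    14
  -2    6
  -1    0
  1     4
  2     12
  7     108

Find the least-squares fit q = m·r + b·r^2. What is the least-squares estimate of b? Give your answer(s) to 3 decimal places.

The normal system MᵀM·[m, b]ᵀ = Mᵀq is [[68, 316]; [316, 2516]]·[m, b]ᵀ = [730, 5494]ᵀ.
Eliminating b: 2516·(row 1) − 316·(row 2) gives 71232·m = 2516·730 − 316·5494 = 100576, so m = 449/318.
Then b = (5494 − 316·(449/318))/2516 = 319/159.

b = 2.006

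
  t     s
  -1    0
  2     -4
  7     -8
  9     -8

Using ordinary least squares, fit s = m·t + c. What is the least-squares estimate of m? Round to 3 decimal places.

m = -0.813

Setting ∂/∂m … = 0 gives: 135·m + 17·c = -136;  17·m + 4·c = -20.
Eliminating c: 4·(row 1) − 17·(row 2) gives 251·m = 4·(-136) − 17·(-20) = -204, so m = -204/251.
Then c = ((-20) − 17·(-204/251))/4 = -388/251.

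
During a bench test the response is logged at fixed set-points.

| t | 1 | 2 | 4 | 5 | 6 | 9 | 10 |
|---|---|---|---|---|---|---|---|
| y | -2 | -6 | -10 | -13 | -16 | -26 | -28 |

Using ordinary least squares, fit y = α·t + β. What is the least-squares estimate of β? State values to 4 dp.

β = 0.8686

Sums needed: Σt·t = 263, Σt = 37, Σ1 = 7.
Right-hand side: Σt·y = -729, Σy = -101.
Normal equations: [[263, 37]; [37, 7]]·[α, β]ᵀ = [-729, -101]ᵀ.
Δ = 263·7 − 37² = 472.
α = ((-729)·7 − 37·(-101))/472 = -683/236; β = (263·(-101) − 37·(-729))/472 = 205/236.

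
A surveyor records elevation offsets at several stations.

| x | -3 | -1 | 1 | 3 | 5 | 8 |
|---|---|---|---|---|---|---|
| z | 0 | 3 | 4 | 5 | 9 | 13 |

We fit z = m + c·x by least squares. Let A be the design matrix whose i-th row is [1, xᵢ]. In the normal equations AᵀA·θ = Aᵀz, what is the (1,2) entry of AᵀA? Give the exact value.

Row 1 ↔ basis 1, column 2 ↔ basis x, so (AᵀA)_{1,2} = Σᵢ x = (1)·(-3) + (1)·(-1) + (1)·(1) + (1)·(3) + (1)·(5) + (1)·(8) = 13.

13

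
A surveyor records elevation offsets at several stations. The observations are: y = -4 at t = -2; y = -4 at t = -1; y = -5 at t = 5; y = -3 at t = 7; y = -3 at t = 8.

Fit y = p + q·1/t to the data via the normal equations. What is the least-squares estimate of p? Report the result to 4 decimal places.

p = -3.7491

Compute the Gram sums: Σ1 = 5, Σ1/t = -289/280, Σ1/t·1/t = 103961/78400.
Right-hand side: Σy = -19, Σ1/t·y = 235/56.
So AᵀA·[p, q]ᵀ = Aᵀy: [[5, -289/280]; [-289/280, 103961/78400]]·[p, q]ᵀ = [-19, 235/56]ᵀ.
Determinant 5·(103961/78400) − (-289/280)² = 109071/19600.
p = ((-19)·(103961/78400) − (-289/280)·(235/56))/(109071/19600) = -136307/36357; q = (5·(235/56) − (-289/280)·(-19))/(109071/19600) = 8960/36357.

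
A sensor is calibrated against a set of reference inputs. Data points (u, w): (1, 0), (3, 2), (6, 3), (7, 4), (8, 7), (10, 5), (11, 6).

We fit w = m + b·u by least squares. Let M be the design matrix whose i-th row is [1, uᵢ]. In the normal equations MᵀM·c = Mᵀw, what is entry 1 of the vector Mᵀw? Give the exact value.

Entry 1 ↔ basis 1, so (Mᵀw)_{1} = Σᵢ wᵢ = (1)·(0) + (1)·(2) + (1)·(3) + (1)·(4) + (1)·(7) + (1)·(5) + (1)·(6) = 27.

27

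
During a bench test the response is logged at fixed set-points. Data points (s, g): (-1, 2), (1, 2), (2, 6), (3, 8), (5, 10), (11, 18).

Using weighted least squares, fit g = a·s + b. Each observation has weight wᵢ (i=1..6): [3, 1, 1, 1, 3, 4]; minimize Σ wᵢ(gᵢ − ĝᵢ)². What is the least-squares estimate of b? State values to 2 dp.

AᵀWA·[a, b]ᵀ = AᵀWg reads: 576·a + 62·b = 974;  62·a + 13·b = 124.
Eliminating b: 13·(row 1) − 62·(row 2) gives 3644·a = 13·974 − 62·124 = 4974, so a = 2487/1822.
Then b = (124 − 62·(2487/1822))/13 = 2759/911.

b = 3.03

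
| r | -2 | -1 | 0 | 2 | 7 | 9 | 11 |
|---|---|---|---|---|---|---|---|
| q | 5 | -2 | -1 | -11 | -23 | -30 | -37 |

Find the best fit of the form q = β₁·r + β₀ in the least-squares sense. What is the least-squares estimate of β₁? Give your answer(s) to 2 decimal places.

The normal equations are: 260·β₁ + 26·β₀ = -868;  26·β₁ + 7·β₀ = -99.
(Σr·r = 260, Σr = 26, Σ1 = 7, Σr·q = -868, Σq = -99.)
det = 260·7 − 26² = 1144.
β₁ = ((-868)·7 − 26·(-99))/1144 = -1751/572; β₀ = (260·(-99) − 26·(-868))/1144 = -61/22.

β₁ = -3.06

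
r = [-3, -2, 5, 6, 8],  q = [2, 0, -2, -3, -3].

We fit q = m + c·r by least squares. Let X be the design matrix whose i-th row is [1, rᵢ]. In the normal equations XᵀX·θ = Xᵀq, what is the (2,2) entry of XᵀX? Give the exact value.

Row 2 ↔ basis r, column 2 ↔ basis r, so (XᵀX)_{2,2} = Σᵢ (r)·(r) = (-3)·(-3) + (-2)·(-2) + (5)·(5) + (6)·(6) + (8)·(8) = 138.

138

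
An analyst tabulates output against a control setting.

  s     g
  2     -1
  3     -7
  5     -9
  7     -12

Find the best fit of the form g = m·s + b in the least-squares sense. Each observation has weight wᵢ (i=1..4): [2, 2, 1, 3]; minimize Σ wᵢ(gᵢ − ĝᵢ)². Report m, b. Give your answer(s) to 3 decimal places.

Compute the Gram sums: Σwᵢ·s·s = 198, Σwᵢ·s = 36, Σwᵢ·1 = 8.
Right-hand side: Σwᵢ·s·g = -343, Σwᵢ·g = -61.
Normal equations: [[198, 36]; [36, 8]]·[m, b]ᵀ = [-343, -61]ᵀ.
Determinant 198·8 − 36² = 288.
m = ((-343)·8 − 36·(-61))/288 = -137/72; b = (198·(-61) − 36·(-343))/288 = 15/16.

m = -1.903, b = 0.938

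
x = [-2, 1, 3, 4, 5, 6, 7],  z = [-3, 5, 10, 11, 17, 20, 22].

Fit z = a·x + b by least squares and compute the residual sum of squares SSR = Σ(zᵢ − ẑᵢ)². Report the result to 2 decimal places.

The normal equations are: 140·a + 24·b = 444;  24·a + 7·b = 82.
Determinant 140·7 − 24² = 404.
a = (444·7 − 24·82)/404 = 285/101; b = (140·82 − 24·444)/404 = 206/101.
Residuals: 61/101, 14/101, -51/101, -235/101, 86/101, 104/101, 21/101; SSR = 796/101.

SSR = 7.88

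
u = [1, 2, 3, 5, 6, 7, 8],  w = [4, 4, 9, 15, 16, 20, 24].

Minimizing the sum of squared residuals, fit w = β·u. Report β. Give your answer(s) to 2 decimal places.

β = 2.88

From the data, Σu·u = 188.
Right-hand side: Σu·w = 542.
Hence β = 542 / 188 ≈ 2.88298.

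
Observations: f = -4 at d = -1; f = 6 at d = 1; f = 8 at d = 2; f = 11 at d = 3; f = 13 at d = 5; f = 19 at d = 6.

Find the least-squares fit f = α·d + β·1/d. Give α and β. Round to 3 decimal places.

α = 2.944, β = 2.375

Sums needed: Σd·d = 76, Σd·1/d = 6, Σ1/d·1/d = 1093/450.
And Σd·f = 238, Σ1/d·f = 703/30.
MᵀM·[α, β]ᵀ = Mᵀf becomes [[76, 6]; [6, 1093/450]]·[α, β]ᵀ = [238, 703/30]ᵀ.
det = 76·(1093/450) − 6² = 33434/225.
α = (238·(1093/450) − 6·(703/30))/(33434/225) = 49216/16717; β = (76·(703/30) − 6·238)/(33434/225) = 39705/16717.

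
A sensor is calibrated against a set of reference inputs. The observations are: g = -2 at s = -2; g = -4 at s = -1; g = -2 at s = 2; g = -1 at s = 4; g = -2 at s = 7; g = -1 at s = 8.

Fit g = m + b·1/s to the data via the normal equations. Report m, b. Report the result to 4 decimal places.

Entries of XᵀX: Σ1 = 6, Σ1/s = -27/56, Σ1/s·1/s = 5013/3136.
For Xᵀg: Σg = -12, Σ1/s·g = 187/56.
Eliminating b: (5013/3136)·(row 1) − (-27/56)·(row 2) gives (29349/3136)·m = (5013/3136)·(-12) − (-27/56)·(187/56) = -55107/3136, so m = -2041/1087.
Then b = ((187/56) − (-27/56)·(-2041/1087))/(5013/3136) = 14896/9783.

m = -1.8776, b = 1.5226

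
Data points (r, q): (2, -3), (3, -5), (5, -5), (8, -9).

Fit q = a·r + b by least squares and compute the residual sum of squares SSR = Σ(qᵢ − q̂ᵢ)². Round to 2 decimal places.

With design matrix X, XᵀX = [[102, 18]; [18, 4]] and Xᵀq = [-118, -22]ᵀ.
Eliminating b: 4·(row 1) − 18·(row 2) gives 84·a = 4·(-118) − 18·(-22) = -76, so a = -19/21.
Then b = ((-22) − 18·(-19/21))/4 = -10/7.
Residuals: 5/21, -6/7, 20/21, -1/3; SSR = 38/21.

SSR = 1.81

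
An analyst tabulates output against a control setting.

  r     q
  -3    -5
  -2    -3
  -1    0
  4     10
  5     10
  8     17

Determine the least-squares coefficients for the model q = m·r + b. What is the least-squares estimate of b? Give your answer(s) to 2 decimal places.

b = 1.24

Compute the Gram sums: Σr·r = 119, Σr = 11, Σ1 = 6.
For Mᵀq: Σr·q = 247, Σq = 29.
Normal equations: [[119, 11]; [11, 6]]·[m, b]ᵀ = [247, 29]ᵀ.
det = 119·6 − 11² = 593.
m = (247·6 − 11·29)/593 = 1163/593; b = (119·29 − 11·247)/593 = 734/593.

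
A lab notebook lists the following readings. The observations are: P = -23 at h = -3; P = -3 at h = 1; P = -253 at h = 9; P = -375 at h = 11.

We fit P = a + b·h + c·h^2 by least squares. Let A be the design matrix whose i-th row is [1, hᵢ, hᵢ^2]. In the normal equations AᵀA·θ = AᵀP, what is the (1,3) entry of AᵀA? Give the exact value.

Row 1 ↔ basis 1, column 3 ↔ basis h^2, so (AᵀA)_{1,3} = Σᵢ h^2 = (1)·(9) + (1)·(1) + (1)·(81) + (1)·(121) = 212.

212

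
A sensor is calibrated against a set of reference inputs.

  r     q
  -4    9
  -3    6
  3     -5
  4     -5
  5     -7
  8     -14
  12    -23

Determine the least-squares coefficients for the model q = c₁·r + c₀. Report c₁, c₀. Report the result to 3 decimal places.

c₁ = -1.924, c₀ = 1.300

With design matrix X, XᵀX = [[283, 25]; [25, 7]] and Xᵀq = [-512, -39]ᵀ.
det = 283·7 − 25² = 1356.
c₁ = ((-512)·7 − 25·(-39))/1356 = -2609/1356; c₀ = (283·(-39) − 25·(-512))/1356 = 1763/1356.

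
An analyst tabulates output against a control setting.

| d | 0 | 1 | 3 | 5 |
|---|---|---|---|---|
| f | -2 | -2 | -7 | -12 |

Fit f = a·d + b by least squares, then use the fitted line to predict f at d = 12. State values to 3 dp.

f̂ = -26.407

Forming MᵀM = [[35, 9]; [9, 4]] and Mᵀf = [-83, -23]ᵀ gives MᵀM·[a, b]ᵀ = Mᵀf.
Eliminating b: 4·(row 1) − 9·(row 2) gives 59·a = 4·(-83) − 9·(-23) = -125, so a = -125/59.
Then b = ((-23) − 9·(-125/59))/4 = -58/59.
At d = 12: f̂ = (-125/59)·(12) + (-58/59)·(1) = -1558/59.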